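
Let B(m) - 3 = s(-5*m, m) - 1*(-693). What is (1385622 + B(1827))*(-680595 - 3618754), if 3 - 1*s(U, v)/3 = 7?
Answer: -5960213314794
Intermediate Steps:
s(U, v) = -12 (s(U, v) = 9 - 3*7 = 9 - 21 = -12)
B(m) = 684 (B(m) = 3 + (-12 - 1*(-693)) = 3 + (-12 + 693) = 3 + 681 = 684)
(1385622 + B(1827))*(-680595 - 3618754) = (1385622 + 684)*(-680595 - 3618754) = 1386306*(-4299349) = -5960213314794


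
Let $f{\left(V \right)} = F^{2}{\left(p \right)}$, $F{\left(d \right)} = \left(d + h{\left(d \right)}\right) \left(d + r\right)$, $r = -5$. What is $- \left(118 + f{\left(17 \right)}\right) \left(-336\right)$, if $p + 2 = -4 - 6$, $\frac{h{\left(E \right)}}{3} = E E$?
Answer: $17129185248$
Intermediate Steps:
$h{\left(E \right)} = 3 E^{2}$ ($h{\left(E \right)} = 3 E E = 3 E^{2}$)
$p = -12$ ($p = -2 - 10 = -12$)
$F{\left(d \right)} = \left(-5 + d\right) \left(d + 3 d^{2}\right)$ ($F{\left(d \right)} = \left(d + 3 d^{2}\right) \left(d - 5\right) = \left(d + 3 d^{2}\right) \left(-5 + d\right) = \left(-5 + d\right) \left(d + 3 d^{2}\right)$)
$f{\left(V \right)} = 50979600$ ($f{\left(V \right)} = \left(- 12 \left(-5 - -168 + 3 \left(-12\right)^{2}\right)\right)^{2} = \left(- 12 \left(-5 + 168 + 3 \cdot 144\right)\right)^{2} = \left(- 12 \left(-5 + 168 + 432\right)\right)^{2} = \left(\left(-12\right) 595\right)^{2} = \left(-7140\right)^{2} = 50979600$)
$- \left(118 + f{\left(17 \right)}\right) \left(-336\right) = - \left(118 + 50979600\right) \left(-336\right) = - 50979718 \left(-336\right) = \left(-1\right) \left(-17129185248\right) = 17129185248$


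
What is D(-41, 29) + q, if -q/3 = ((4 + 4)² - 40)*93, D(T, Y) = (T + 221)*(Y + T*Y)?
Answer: -215496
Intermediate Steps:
D(T, Y) = (221 + T)*(Y + T*Y)
q = -6696 (q = -3*((4 + 4)² - 40)*93 = -3*(8² - 40)*93 = -3*(64 - 40)*93 = -72*93 = -3*2232 = -6696)
D(-41, 29) + q = 29*(221 + (-41)² + 222*(-41)) - 6696 = 29*(221 + 1681 - 9102) - 6696 = 29*(-7200) - 6696 = -208800 - 6696 = -215496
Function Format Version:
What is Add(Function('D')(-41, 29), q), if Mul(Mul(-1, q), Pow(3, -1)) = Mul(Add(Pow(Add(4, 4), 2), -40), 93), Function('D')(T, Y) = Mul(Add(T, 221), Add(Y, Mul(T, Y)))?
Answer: -215496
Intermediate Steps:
Function('D')(T, Y) = Mul(Add(221, T), Add(Y, Mul(T, Y)))
q = -6696 (q = Mul(-3, Mul(Add(Pow(Add(4, 4), 2), -40), 93)) = Mul(-3, Mul(Add(Pow(8, 2), -40), 93)) = Mul(-3, Mul(Add(64, -40), 93)) = Mul(-3, Mul(24, 93)) = Mul(-3, 2232) = -6696)
Add(Function('D')(-41, 29), q) = Add(Mul(29, Add(221, Pow(-41, 2), Mul(222, -41))), -6696) = Add(Mul(29, Add(221, 1681, -9102)), -6696) = Add(Mul(29, -7200), -6696) = Add(-208800, -6696) = -215496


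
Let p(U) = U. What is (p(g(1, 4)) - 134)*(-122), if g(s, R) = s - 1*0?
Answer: 16226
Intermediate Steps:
g(s, R) = s (g(s, R) = s + 0 = s)
(p(g(1, 4)) - 134)*(-122) = (1 - 134)*(-122) = -133*(-122) = 16226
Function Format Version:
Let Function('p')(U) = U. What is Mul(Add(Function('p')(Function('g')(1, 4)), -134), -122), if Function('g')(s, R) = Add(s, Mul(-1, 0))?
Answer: 16226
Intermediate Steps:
Function('g')(s, R) = s (Function('g')(s, R) = Add(s, 0) = s)
Mul(Add(Function('p')(Function('g')(1, 4)), -134), -122) = Mul(Add(1, -134), -122) = Mul(-133, -122) = 16226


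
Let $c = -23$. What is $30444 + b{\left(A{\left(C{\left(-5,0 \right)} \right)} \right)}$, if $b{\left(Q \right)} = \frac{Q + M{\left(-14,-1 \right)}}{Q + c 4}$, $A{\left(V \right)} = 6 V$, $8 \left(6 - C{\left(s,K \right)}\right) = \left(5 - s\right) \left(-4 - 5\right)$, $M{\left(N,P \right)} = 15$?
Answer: $\frac{700449}{23} \approx 30454.0$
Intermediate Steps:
$C{\left(s,K \right)} = \frac{93}{8} - \frac{9 s}{8}$ ($C{\left(s,K \right)} = 6 - \frac{\left(5 - s\right) \left(-4 - 5\right)}{8} = 6 - \frac{\left(5 - s\right) \left(-9\right)}{8} = 6 - \frac{-45 + 9 s}{8} = 6 - \left(- \frac{45}{8} + \frac{9 s}{8}\right) = \frac{93}{8} - \frac{9 s}{8}$)
$b{\left(Q \right)} = \frac{15 + Q}{-92 + Q}$ ($b{\left(Q \right)} = \frac{Q + 15}{Q - 92} = \frac{15 + Q}{Q - 92} = \frac{15 + Q}{-92 + Q}$)
$30444 + b{\left(A{\left(C{\left(-5,0 \right)} \right)} \right)} = 30444 + \frac{15 + 6 \left(\frac{93}{8} - - \frac{45}{8}\right)}{-92 + 6 \left(\frac{93}{8} - - \frac{45}{8}\right)} = 30444 + \frac{15 + 6 \left(\frac{93}{8} + \frac{45}{8}\right)}{-92 + 6 \left(\frac{93}{8} + \frac{45}{8}\right)} = 30444 + \frac{15 + 6 \cdot \frac{69}{4}}{-92 + 6 \cdot \frac{69}{4}} = 30444 + \frac{15 + \frac{207}{2}}{-92 + \frac{207}{2}} = 30444 + \frac{1}{\frac{23}{2}} \cdot \frac{237}{2} = 30444 + \frac{2}{23} \cdot \frac{237}{2} = 30444 + \frac{237}{23} = \frac{700449}{23}$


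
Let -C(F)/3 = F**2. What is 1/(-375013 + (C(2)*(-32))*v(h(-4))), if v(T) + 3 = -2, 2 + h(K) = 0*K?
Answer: -1/376933 ≈ -2.6530e-6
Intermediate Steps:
h(K) = -2 (h(K) = -2 + 0*K = -2 + 0 = -2)
v(T) = -5 (v(T) = -3 - 2 = -5)
C(F) = -3*F**2
1/(-375013 + (C(2)*(-32))*v(h(-4))) = 1/(-375013 + (-3*2**2*(-32))*(-5)) = 1/(-375013 + (-3*4*(-32))*(-5)) = 1/(-375013 - 12*(-32)*(-5)) = 1/(-375013 + 384*(-5)) = 1/(-375013 - 1920) = 1/(-376933) = -1/376933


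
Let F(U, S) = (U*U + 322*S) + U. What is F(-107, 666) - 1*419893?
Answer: -194099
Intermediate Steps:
F(U, S) = U + U**2 + 322*S (F(U, S) = (U**2 + 322*S) + U = U + U**2 + 322*S)
F(-107, 666) - 1*419893 = (-107 + (-107)**2 + 322*666) - 1*419893 = (-107 + 11449 + 214452) - 419893 = 225794 - 419893 = -194099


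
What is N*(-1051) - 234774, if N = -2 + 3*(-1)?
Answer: -229519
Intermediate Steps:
N = -5 (N = -2 - 3 = -5)
N*(-1051) - 234774 = -5*(-1051) - 234774 = 5255 - 234774 = -229519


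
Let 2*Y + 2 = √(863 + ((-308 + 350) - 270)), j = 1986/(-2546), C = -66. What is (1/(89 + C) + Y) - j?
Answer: -5167/29279 + √635/2 ≈ 12.423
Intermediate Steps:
j = -993/1273 (j = 1986*(-1/2546) = -993/1273 ≈ -0.78005)
Y = -1 + √635/2 (Y = -1 + √(863 + ((-308 + 350) - 270))/2 = -1 + √(863 + (42 - 270))/2 = -1 + √(863 - 228)/2 = -1 + √635/2 ≈ 11.600)
(1/(89 + C) + Y) - j = (1/(89 - 66) + (-1 + √635/2)) - 1*(-993/1273) = (1/23 + (-1 + √635/2)) + 993/1273 = (-22/23 + √635/2) + 993/1273 = -5167/29279 + √635/2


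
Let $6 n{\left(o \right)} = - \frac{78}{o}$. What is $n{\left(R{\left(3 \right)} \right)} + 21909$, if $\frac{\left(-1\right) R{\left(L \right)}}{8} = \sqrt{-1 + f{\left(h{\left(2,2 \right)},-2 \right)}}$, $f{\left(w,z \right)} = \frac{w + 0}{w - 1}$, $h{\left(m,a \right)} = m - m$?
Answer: $21909 - \frac{13 i}{8} \approx 21909.0 - 1.625 i$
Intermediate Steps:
$h{\left(m,a \right)} = 0$
$f{\left(w,z \right)} = \frac{w}{-1 + w}$
$R{\left(L \right)} = - 8 i$ ($R{\left(L \right)} = - 8 \sqrt{-1 + \frac{0}{-1 + 0}} = - 8 \sqrt{-1 + \frac{0}{-1}} = - 8 \sqrt{-1 + 0 \left(-1\right)} = - 8 \sqrt{-1 + 0} = - 8 \sqrt{-1} = - 8 i$)
$n{\left(o \right)} = - \frac{13}{o}$ ($n{\left(o \right)} = \frac{\left(-78\right) \frac{1}{o}}{6} = - \frac{13}{o}$)
$n{\left(R{\left(3 \right)} \right)} + 21909 = - \frac{13}{\left(-8\right) i} + 21909 = - 13 \frac{i}{8} + 21909 = - \frac{13 i}{8} + 21909 = 21909 - \frac{13 i}{8}$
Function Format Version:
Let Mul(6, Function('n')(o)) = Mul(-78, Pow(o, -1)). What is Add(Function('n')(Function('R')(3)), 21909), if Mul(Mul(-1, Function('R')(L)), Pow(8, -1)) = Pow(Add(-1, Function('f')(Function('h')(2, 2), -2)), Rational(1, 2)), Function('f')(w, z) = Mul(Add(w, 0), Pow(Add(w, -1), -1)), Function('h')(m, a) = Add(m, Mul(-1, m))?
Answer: Add(21909, Mul(Rational(-13, 8), I)) ≈ Add(21909., Mul(-1.6250, I))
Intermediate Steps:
Function('h')(m, a) = 0
Function('f')(w, z) = Mul(w, Pow(Add(-1, w), -1))
Function('R')(L) = Mul(-8, I) (Function('R')(L) = Mul(-8, Pow(Add(-1, Mul(0, Pow(Add(-1, 0), -1))), Rational(1, 2))) = Mul(-8, Pow(Add(-1, Mul(0, Pow(-1, -1))), Rational(1, 2))) = Mul(-8, Pow(Add(-1, Mul(0, -1)), Rational(1, 2))) = Mul(-8, Pow(Add(-1, 0), Rational(1, 2))) = Mul(-8, Pow(-1, Rational(1, 2))) = Mul(-8, I))
Function('n')(o) = Mul(-13, Pow(o, -1)) (Function('n')(o) = Mul(Rational(1, 6), Mul(-78, Pow(o, -1))) = Mul(-13, Pow(o, -1)))
Add(Function('n')(Function('R')(3)), 21909) = Add(Mul(-13, Pow(Mul(-8, I), -1)), 21909) = Add(Mul(-13, Mul(Rational(1, 8), I)), 21909) = Add(Mul(Rational(-13, 8), I), 21909) = Add(21909, Mul(Rational(-13, 8), I))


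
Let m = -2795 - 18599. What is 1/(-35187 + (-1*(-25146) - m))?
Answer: 1/11353 ≈ 8.8082e-5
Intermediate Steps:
m = -21394
1/(-35187 + (-1*(-25146) - m)) = 1/(-35187 + (-1*(-25146) - 1*(-21394))) = 1/(-35187 + (25146 + 21394)) = 1/(-35187 + 46540) = 1/11353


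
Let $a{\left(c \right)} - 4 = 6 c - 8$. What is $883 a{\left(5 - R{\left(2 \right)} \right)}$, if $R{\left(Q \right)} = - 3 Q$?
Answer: $54746$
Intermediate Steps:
$a{\left(c \right)} = -4 + 6 c$ ($a{\left(c \right)} = 4 + \left(6 c - 8\right) = 4 + \left(-8 + 6 c\right) = -4 + 6 c$)
$883 a{\left(5 - R{\left(2 \right)} \right)} = 883 \left(-4 + 6 \left(5 - \left(-3\right) 2\right)\right) = 883 \left(-4 + 6 \left(5 - -6\right)\right) = 883 \left(-4 + 6 \left(5 + 6\right)\right) = 883 \left(-4 + 6 \cdot 11\right) = 883 \left(-4 + 66\right) = 883 \cdot 62 = 54746$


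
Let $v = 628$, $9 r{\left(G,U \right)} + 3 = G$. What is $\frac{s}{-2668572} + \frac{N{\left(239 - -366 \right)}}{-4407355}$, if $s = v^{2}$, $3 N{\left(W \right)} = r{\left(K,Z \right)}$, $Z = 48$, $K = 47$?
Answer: $- \frac{144849553592}{980112012255} \approx -0.14779$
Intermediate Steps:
$r{\left(G,U \right)} = - \frac{1}{3} + \frac{G}{9}$
$N{\left(W \right)} = \frac{44}{27}$ ($N{\left(W \right)} = \frac{- \frac{1}{3} + \frac{1}{9} \cdot 47}{3} = \frac{- \frac{1}{3} + \frac{47}{9}}{3} = \frac{1}{3} \cdot \frac{44}{9} = \frac{44}{27}$)
$s = 394384$ ($s = 628^{2} = 394384$)
$\frac{s}{-2668572} + \frac{N{\left(239 - -366 \right)}}{-4407355} = \frac{394384}{-2668572} + \frac{44}{27 \left(-4407355\right)} = 394384 \left(- \frac{1}{2668572}\right) + \frac{44}{27} \left(- \frac{1}{4407355}\right) = - \frac{98596}{667143} - \frac{44}{118998585} = - \frac{144849553592}{980112012255}$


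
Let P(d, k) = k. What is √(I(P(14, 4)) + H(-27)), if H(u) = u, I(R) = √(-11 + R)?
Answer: √(-27 + I*√7) ≈ 0.25428 + 5.2024*I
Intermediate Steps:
√(I(P(14, 4)) + H(-27)) = √(√(-11 + 4) - 27) = √(√(-7) - 27) = √(I*√7 - 27) = √(-27 + I*√7)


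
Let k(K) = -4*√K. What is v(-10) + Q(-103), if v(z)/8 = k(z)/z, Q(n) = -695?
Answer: -695 + 16*I*√10/5 ≈ -695.0 + 10.119*I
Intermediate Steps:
v(z) = -32/√z (v(z) = 8*((-4*√z)/z) = 8*(-4/√z) = -32/√z)
v(-10) + Q(-103) = -(-16)*I*√10/5 - 695 = 16*I*√10/5 - 695 = -695 + 16*I*√10/5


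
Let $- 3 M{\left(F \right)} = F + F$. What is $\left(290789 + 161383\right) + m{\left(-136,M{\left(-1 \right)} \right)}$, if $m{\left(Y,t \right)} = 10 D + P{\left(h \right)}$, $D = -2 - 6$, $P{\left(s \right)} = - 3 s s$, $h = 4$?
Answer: $452044$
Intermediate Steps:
$P{\left(s \right)} = - 3 s^{2}$
$D = -8$ ($D = -2 - 6 = -8$)
$M{\left(F \right)} = - \frac{2 F}{3}$ ($M{\left(F \right)} = - \frac{F + F}{3} = - \frac{2 F}{3}$)
$m{\left(Y,t \right)} = -128$ ($m{\left(Y,t \right)} = 10 \left(-8\right) - 3 \cdot 4^{2} = -80 - 48 = -128$)
$\left(290789 + 161383\right) + m{\left(-136,M{\left(-1 \right)} \right)} = \left(290789 + 161383\right) - 128 = 452172 - 128 = 452044$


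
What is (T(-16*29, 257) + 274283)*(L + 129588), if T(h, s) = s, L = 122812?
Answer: 69293896000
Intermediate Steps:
(T(-16*29, 257) + 274283)*(L + 129588) = (257 + 274283)*(122812 + 129588) = 274540*252400 = 69293896000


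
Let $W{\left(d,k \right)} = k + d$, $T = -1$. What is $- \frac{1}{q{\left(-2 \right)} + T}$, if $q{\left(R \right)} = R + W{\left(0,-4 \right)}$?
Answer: $\frac{1}{7} \approx 0.14286$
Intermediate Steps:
$W{\left(d,k \right)} = d + k$
$q{\left(R \right)} = -4 + R$ ($q{\left(R \right)} = R + \left(0 - 4\right) = R - 4 = -4 + R$)
$- \frac{1}{q{\left(-2 \right)} + T} = - \frac{1}{\left(-4 - 2\right) - 1} = - \frac{1}{-6 - 1} = - \frac{1}{-7} = \left(-1\right) \left(- \frac{1}{7}\right) = \frac{1}{7}$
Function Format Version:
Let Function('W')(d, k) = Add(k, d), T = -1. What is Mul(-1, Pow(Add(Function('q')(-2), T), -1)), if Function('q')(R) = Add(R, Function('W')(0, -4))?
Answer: Rational(1, 7) ≈ 0.14286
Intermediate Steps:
Function('W')(d, k) = Add(d, k)
Function('q')(R) = Add(-4, R) (Function('q')(R) = Add(R, Add(0, -4)) = Add(R, -4) = Add(-4, R))
Mul(-1, Pow(Add(Function('q')(-2), T), -1)) = Mul(-1, Pow(Add(Add(-4, -2), -1), -1)) = Mul(-1, Pow(Add(-6, -1), -1)) = Mul(-1, Pow(-7, -1)) = Mul(-1, Rational(-1, 7)) = Rational(1, 7)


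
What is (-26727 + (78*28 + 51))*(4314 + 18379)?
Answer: -555796956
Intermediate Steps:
(-26727 + (78*28 + 51))*(4314 + 18379) = (-26727 + (2184 + 51))*22693 = (-26727 + 2235)*22693 = -24492*22693 = -555796956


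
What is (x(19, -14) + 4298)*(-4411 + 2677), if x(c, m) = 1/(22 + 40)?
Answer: -231035559/31 ≈ -7.4528e+6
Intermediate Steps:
x(c, m) = 1/62
(x(19, -14) + 4298)*(-4411 + 2677) = (1/62 + 4298)*(-4411 + 2677) = (266477/62)*(-1734) = -231035559/31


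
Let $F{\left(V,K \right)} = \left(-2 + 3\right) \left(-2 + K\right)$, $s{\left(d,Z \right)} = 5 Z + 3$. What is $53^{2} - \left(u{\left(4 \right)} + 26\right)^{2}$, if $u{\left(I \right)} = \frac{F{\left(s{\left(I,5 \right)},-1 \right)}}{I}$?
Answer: $\frac{34743}{16} \approx 2171.4$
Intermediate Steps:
$s{\left(d,Z \right)} = 3 + 5 Z$
$F{\left(V,K \right)} = -2 + K$ ($F{\left(V,K \right)} = 1 \left(-2 + K\right) = -2 + K$)
$u{\left(I \right)} = - \frac{3}{I}$ ($u{\left(I \right)} = \frac{-2 - 1}{I} = - \frac{3}{I}$)
$53^{2} - \left(u{\left(4 \right)} + 26\right)^{2} = 53^{2} - \left(- \frac{3}{4} + 26\right)^{2} = 2809 - \left(\left(-3\right) \frac{1}{4} + 26\right)^{2} = 2809 - \left(- \frac{3}{4} + 26\right)^{2} = 2809 - \left(\frac{101}{4}\right)^{2} = 2809 - \frac{10201}{16} = \frac{34743}{16}$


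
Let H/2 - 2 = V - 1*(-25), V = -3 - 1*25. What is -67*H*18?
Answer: 2412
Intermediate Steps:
V = -28 (V = -3 - 25 = -28)
H = -2 (H = 4 + 2*(-28 - 1*(-25)) = 4 + 2*(-28 + 25) = 4 + 2*(-3) = 4 - 6 = -2)
-67*H*18 = -67*(-2)*18 = 134*18 = 2412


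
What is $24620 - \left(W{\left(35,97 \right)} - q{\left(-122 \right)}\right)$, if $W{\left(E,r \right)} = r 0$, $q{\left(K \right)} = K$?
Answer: $24498$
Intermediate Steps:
$W{\left(E,r \right)} = 0$
$24620 - \left(W{\left(35,97 \right)} - q{\left(-122 \right)}\right) = 24620 - \left(0 - -122\right) = 24620 - \left(0 + 122\right) = 24620 - 122 = 24498$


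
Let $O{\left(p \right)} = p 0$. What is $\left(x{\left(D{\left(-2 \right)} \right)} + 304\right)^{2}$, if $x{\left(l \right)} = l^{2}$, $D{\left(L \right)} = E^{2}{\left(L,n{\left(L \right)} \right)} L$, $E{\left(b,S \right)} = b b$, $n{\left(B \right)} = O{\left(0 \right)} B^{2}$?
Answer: $1763584$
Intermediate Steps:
$O{\left(p \right)} = 0$
$n{\left(B \right)} = 0$ ($n{\left(B \right)} = 0 B^{2} = 0$)
$E{\left(b,S \right)} = b^{2}$
$D{\left(L \right)} = L^{5}$ ($D{\left(L \right)} = \left(L^{2}\right)^{2} L = L^{4} L = L^{5}$)
$\left(x{\left(D{\left(-2 \right)} \right)} + 304\right)^{2} = \left(\left(\left(-2\right)^{5}\right)^{2} + 304\right)^{2} = \left(\left(-32\right)^{2} + 304\right)^{2} = \left(1024 + 304\right)^{2} = 1328^{2} = 1763584$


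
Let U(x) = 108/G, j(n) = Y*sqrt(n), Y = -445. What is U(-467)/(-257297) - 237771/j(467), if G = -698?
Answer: 54/89796653 + 237771*sqrt(467)/207815 ≈ 24.725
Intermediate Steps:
j(n) = -445*sqrt(n)
U(x) = -54/349 (U(x) = 108/(-698) = 108*(-1/698) = -54/349)
U(-467)/(-257297) - 237771/j(467) = -54/349/(-257297) - 237771*(-sqrt(467)/207815) = -54/349*(-1/257297) - (-237771)*sqrt(467)/207815 = 54/89796653 + 237771*sqrt(467)/207815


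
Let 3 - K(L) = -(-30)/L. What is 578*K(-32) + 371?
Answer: 21175/8 ≈ 2646.9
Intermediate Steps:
K(L) = 3 - 30/L (K(L) = 3 - (-1)*(-30/L) = 3 - 30/L)
578*K(-32) + 371 = 578*(3 - 30/(-32)) + 371 = 578*(3 - 30*(-1/32)) + 371 = 578*(3 + 15/16) + 371 = 578*(63/16) + 371 = 18207/8 + 371 = 21175/8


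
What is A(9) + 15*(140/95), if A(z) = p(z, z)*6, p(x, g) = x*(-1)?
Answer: -606/19 ≈ -31.895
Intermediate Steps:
p(x, g) = -x
A(z) = -6*z (A(z) = -z*6 = -6*z)
A(9) + 15*(140/95) = -6*9 + 15*(140/95) = -54 + 15*(140*(1/95)) = -54 + 15*(28/19) = -54 + 420/19 = -606/19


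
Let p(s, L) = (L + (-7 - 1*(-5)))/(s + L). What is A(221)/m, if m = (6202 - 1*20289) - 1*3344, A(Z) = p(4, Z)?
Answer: -73/1307325 ≈ -5.5839e-5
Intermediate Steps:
p(s, L) = (-2 + L)/(L + s) (p(s, L) = (L + (-7 + 5))/(L + s) = (L - 2)/(L + s) = (-2 + L)/(L + s))
A(Z) = (-2 + Z)/(4 + Z) (A(Z) = (-2 + Z)/(Z + 4) = (-2 + Z)/(4 + Z))
m = -17431 (m = (6202 - 20289) - 3344 = -14087 - 3344 = -17431)
A(221)/m = ((-2 + 221)/(4 + 221))/(-17431) = (219/225)*(-1/17431) = ((1/225)*219)*(-1/17431) = (73/75)*(-1/17431) = -73/1307325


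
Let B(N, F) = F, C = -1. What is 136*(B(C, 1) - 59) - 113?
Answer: -8001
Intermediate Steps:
136*(B(C, 1) - 59) - 113 = 136*(1 - 59) - 113 = 136*(-58) - 113 = -7888 - 113 = -8001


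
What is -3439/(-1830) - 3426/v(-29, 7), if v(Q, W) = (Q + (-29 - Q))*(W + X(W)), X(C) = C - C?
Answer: 6967697/371490 ≈ 18.756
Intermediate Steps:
X(C) = 0
v(Q, W) = -29*W (v(Q, W) = (Q + (-29 - Q))*(W + 0) = -29*W)
-3439/(-1830) - 3426/v(-29, 7) = -3439/(-1830) - 3426/((-29*7)) = -3439*(-1/1830) - 3426/(-203) = 3439/1830 - 3426*(-1/203) = 3439/1830 + 3426/203 = 6967697/371490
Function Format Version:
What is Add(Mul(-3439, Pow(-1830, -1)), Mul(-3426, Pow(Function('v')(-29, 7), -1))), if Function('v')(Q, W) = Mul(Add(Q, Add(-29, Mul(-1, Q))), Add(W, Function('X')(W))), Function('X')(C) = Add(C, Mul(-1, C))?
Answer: Rational(6967697, 371490) ≈ 18.756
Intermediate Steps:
Function('X')(C) = 0
Function('v')(Q, W) = Mul(-29, W) (Function('v')(Q, W) = Mul(Add(Q, Add(-29, Mul(-1, Q))), Add(W, 0)) = Mul(-29, W))
Add(Mul(-3439, Pow(-1830, -1)), Mul(-3426, Pow(Function('v')(-29, 7), -1))) = Add(Mul(-3439, Pow(-1830, -1)), Mul(-3426, Pow(Mul(-29, 7), -1))) = Add(Mul(-3439, Rational(-1, 1830)), Mul(-3426, Pow(-203, -1))) = Add(Rational(3439, 1830), Mul(-3426, Rational(-1, 203))) = Add(Rational(3439, 1830), Rational(3426, 203)) = Rational(6967697, 371490)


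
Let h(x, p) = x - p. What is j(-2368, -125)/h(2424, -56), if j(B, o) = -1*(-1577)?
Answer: 1577/2480 ≈ 0.63589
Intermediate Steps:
j(B, o) = 1577
j(-2368, -125)/h(2424, -56) = 1577/(2424 - 1*(-56)) = 1577/(2424 + 56) = 1577/2480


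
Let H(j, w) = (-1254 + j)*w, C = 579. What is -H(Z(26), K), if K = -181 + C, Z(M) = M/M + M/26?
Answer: 498296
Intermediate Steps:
Z(M) = 1 + M/26 (Z(M) = 1 + M*(1/26) = 1 + M/26)
K = 398 (K = -181 + 579 = 398)
H(j, w) = w*(-1254 + j)
-H(Z(26), K) = -398*(-1254 + (1 + (1/26)*26)) = -398*(-1254 + (1 + 1)) = -398*(-1254 + 2) = -398*(-1252) = -1*(-498296) = 498296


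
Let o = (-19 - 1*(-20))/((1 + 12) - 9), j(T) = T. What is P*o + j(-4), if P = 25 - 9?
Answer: 0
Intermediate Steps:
P = 16
o = ¼ (o = (-19 + 20)/(13 - 9) = 1/4 = 1*(¼) = ¼ ≈ 0.25000)
P*o + j(-4) = 16*(¼) - 4 = 4 - 4 = 0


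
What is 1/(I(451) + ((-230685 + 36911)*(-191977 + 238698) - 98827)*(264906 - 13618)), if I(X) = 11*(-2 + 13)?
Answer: -1/2275014267328607 ≈ -4.3956e-16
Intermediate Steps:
I(X) = 121 (I(X) = 11*11 = 121)
1/(I(451) + ((-230685 + 36911)*(-191977 + 238698) - 98827)*(264906 - 13618)) = 1/(121 + ((-230685 + 36911)*(-191977 + 238698) - 98827)*(264906 - 13618)) = 1/(121 + (-193774*46721 - 98827)*251288) = 1/(121 + (-9053315054 - 98827)*251288) = 1/(121 - 9053413881*251288) = 1/(121 - 2275014267328728) = 1/(-2275014267328607) = -1/2275014267328607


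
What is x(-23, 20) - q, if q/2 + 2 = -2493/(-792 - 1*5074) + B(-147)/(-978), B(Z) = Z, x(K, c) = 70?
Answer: 34827770/478079 ≈ 72.849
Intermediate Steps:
q = -1362240/478079 (q = -4 + 2*(-2493/(-792 - 1*5074) - 147/(-978)) = -4 + 2*(-2493/(-792 - 5074) - 147*(-1/978)) = -4 + 2*(-2493/(-5866) + 49/326) = -4 + 2*(-2493*(-1/5866) + 49/326) = -4 + 2*(2493/5866 + 49/326) = -4 + 2*(275038/478079) = -4 + 550076/478079 = -1362240/478079 ≈ -2.8494)
x(-23, 20) - q = 70 - 1*(-1362240/478079) = 70 + 1362240/478079 = 34827770/478079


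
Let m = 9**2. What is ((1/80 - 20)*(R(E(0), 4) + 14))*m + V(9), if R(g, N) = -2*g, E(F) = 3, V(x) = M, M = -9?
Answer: -129609/10 ≈ -12961.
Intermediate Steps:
V(x) = -9
m = 81
((1/80 - 20)*(R(E(0), 4) + 14))*m + V(9) = ((1/80 - 20)*(-2*3 + 14))*81 - 9 = ((1/80 - 20)*(-6 + 14))*81 - 9 = -1599/80*8*81 - 9 = -1599/10*81 - 9 = -129519/10 - 9 = -129609/10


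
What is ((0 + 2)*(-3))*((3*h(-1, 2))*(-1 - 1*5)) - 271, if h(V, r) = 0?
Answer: -271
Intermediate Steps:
((0 + 2)*(-3))*((3*h(-1, 2))*(-1 - 1*5)) - 271 = ((0 + 2)*(-3))*((3*0)*(-1 - 1*5)) - 271 = (2*(-3))*(0*(-1 - 5)) - 271 = -0*(-6) - 271 = -6*0 - 271 = 0 - 271 = -271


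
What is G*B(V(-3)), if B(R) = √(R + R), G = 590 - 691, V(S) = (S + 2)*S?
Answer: -101*√6 ≈ -247.40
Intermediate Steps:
V(S) = S*(2 + S) (V(S) = (2 + S)*S = S*(2 + S))
G = -101
B(R) = √2*√R (B(R) = √(2*R) = √2*√R)
G*B(V(-3)) = -101*√2*√(-3*(2 - 3)) = -101*√2*√(-3*(-1)) = -101*√2*√3 = -101*√6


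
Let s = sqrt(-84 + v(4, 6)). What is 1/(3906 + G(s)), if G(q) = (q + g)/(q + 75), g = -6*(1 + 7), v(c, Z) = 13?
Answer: 22245047/86875371683 - 123*I*sqrt(71)/86875371683 ≈ 0.00025606 - 1.193e-8*I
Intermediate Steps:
g = -48 (g = -6*8 = -48)
s = I*sqrt(71) (s = sqrt(-84 + 13) = sqrt(-71) = I*sqrt(71) ≈ 8.4261*I)
G(q) = (-48 + q)/(75 + q) (G(q) = (q - 48)/(q + 75) = (-48 + q)/(75 + q))
1/(3906 + G(s)) = 1/(3906 + (-48 + I*sqrt(71))/(75 + I*sqrt(71)))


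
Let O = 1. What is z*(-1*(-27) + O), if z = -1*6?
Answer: -168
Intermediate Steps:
z = -6
z*(-1*(-27) + O) = -6*(-1*(-27) + 1) = -6*(27 + 1) = -6*28 = -168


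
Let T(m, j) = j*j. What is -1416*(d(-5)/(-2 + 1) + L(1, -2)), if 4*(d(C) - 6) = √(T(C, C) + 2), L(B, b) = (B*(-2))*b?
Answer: 2832 + 1062*√3 ≈ 4671.4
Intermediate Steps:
L(B, b) = -2*B*b (L(B, b) = (-2*B)*b = -2*B*b)
T(m, j) = j²
d(C) = 6 + √(2 + C²)/4 (d(C) = 6 + √(C² + 2)/4 = 6 + √(2 + C²)/4)
-1416*(d(-5)/(-2 + 1) + L(1, -2)) = -1416*((6 + √(2 + (-5)²)/4)/(-2 + 1) - 2*1*(-2)) = -1416*((6 + √(2 + 25)/4)/(-1) + 4) = -1416*(-(6 + √27/4) + 4) = -1416*(-(6 + (3*√3)/4) + 4) = -1416*(-(6 + 3*√3/4) + 4) = -1416*((-6 - 3*√3/4) + 4) = -1416*(-2 - 3*√3/4) = 2832 + 1062*√3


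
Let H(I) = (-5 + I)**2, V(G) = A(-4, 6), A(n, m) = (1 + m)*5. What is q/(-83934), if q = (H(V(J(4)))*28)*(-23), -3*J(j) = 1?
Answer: 32200/4663 ≈ 6.9054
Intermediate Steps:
J(j) = -1/3 (J(j) = -1/3*1 = -1/3)
A(n, m) = 5 + 5*m
V(G) = 35 (V(G) = 5 + 5*6 = 5 + 30 = 35)
q = -579600 (q = ((-5 + 35)**2*28)*(-23) = (30**2*28)*(-23) = (900*28)*(-23) = 25200*(-23) = -579600)
q/(-83934) = -579600/(-83934) = -579600*(-1/83934) = 32200/4663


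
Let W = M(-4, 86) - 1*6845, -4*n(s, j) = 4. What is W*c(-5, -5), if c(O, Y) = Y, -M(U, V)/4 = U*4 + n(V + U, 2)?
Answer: 33885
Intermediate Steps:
n(s, j) = -1 (n(s, j) = -¼*4 = -1)
M(U, V) = 4 - 16*U (M(U, V) = -4*(U*4 - 1) = -4*(4*U - 1) = -4*(-1 + 4*U) = 4 - 16*U)
W = -6777 (W = (4 - 16*(-4)) - 1*6845 = (4 + 64) - 6845 = 68 - 6845 = -6777)
W*c(-5, -5) = -6777*(-5) = 33885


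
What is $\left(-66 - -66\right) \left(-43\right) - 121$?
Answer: $-121$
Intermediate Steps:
$\left(-66 - -66\right) \left(-43\right) - 121 = \left(-66 + 66\right) \left(-43\right) - 121 = 0 \left(-43\right) - 121 = 0 - 121 = -121$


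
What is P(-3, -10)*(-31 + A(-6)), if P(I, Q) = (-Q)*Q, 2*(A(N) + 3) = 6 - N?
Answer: 2800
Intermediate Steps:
A(N) = -N/2 (A(N) = -3 + (6 - N)/2 = -3 + (3 - N/2) = -N/2)
P(I, Q) = -Q²
P(-3, -10)*(-31 + A(-6)) = (-1*(-10)²)*(-31 - ½*(-6)) = (-1*100)*(-31 + 3) = -100*(-28) = 2800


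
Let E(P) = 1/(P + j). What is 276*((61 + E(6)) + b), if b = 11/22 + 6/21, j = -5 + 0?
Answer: 121302/7 ≈ 17329.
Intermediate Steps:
j = -5
b = 11/14 (b = 11*(1/22) + 6*(1/21) = 1/2 + 2/7 = 11/14 ≈ 0.78571)
E(P) = 1/(-5 + P) (E(P) = 1/(P - 5) = 1/(-5 + P))
276*((61 + E(6)) + b) = 276*((61 + 1/(-5 + 6)) + 11/14) = 276*((61 + 1/1) + 11/14) = 276*((61 + 1) + 11/14) = 276*(62 + 11/14) = 276*(879/14) = 121302/7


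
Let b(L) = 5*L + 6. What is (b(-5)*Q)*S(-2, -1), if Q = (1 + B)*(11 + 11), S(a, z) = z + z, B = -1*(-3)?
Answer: 3344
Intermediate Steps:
B = 3
S(a, z) = 2*z
b(L) = 6 + 5*L
Q = 88 (Q = (1 + 3)*(11 + 11) = 4*22 = 88)
(b(-5)*Q)*S(-2, -1) = ((6 + 5*(-5))*88)*(2*(-1)) = ((6 - 25)*88)*(-2) = -19*88*(-2) = -1672*(-2) = 3344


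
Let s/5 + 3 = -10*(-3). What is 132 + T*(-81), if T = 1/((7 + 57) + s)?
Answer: 26187/199 ≈ 131.59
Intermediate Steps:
s = 135 (s = -15 + 5*(-10*(-3)) = -15 + 5*30 = -15 + 150 = 135)
T = 1/199 (T = 1/((7 + 57) + 135) = 1/(64 + 135) = 1/199 ≈ 0.0050251)
132 + T*(-81) = 132 + (1/199)*(-81) = 132 - 81/199 = 26187/199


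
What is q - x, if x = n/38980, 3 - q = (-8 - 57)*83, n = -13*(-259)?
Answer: 210410673/38980 ≈ 5397.9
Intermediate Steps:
n = 3367
q = 5398 (q = 3 - (-8 - 57)*83 = 3 - (-65)*83 = 3 - 1*(-5395) = 3 + 5395 = 5398)
x = 3367/38980 ≈ 0.086378
q - x = 5398 - 1*3367/38980 = 5398 - 3367/38980 = 210410673/38980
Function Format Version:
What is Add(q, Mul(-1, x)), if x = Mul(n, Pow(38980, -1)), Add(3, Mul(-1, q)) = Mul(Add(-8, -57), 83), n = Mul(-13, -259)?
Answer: Rational(210410673, 38980) ≈ 5397.9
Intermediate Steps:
n = 3367
q = 5398 (q = Add(3, Mul(-1, Mul(Add(-8, -57), 83))) = Add(3, Mul(-1, Mul(-65, 83))) = Add(3, Mul(-1, -5395)) = Add(3, 5395) = 5398)
x = Rational(3367, 38980) (x = Mul(3367, Pow(38980, -1)) = Mul(3367, Rational(1, 38980)) = Rational(3367, 38980) ≈ 0.086378)
Add(q, Mul(-1, x)) = Add(5398, Mul(-1, Rational(3367, 38980))) = Add(5398, Rational(-3367, 38980)) = Rational(210410673, 38980)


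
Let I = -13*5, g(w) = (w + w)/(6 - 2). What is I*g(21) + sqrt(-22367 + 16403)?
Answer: -1365/2 + 2*I*sqrt(1491) ≈ -682.5 + 77.227*I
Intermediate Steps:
g(w) = w/2 (g(w) = (2*w)/4 = (2*w)*(1/4) = w/2)
I = -65
I*g(21) + sqrt(-22367 + 16403) = -65*21/2 + sqrt(-22367 + 16403) = -65*21/2 + sqrt(-5964) = -1365/2 + 2*I*sqrt(1491)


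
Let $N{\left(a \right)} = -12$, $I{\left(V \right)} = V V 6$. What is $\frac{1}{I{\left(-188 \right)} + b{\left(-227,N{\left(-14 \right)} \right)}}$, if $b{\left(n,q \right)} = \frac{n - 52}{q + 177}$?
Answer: $\frac{55}{11663427} \approx 4.7156 \cdot 10^{-6}$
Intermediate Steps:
$I{\left(V \right)} = 6 V^{2}$ ($I{\left(V \right)} = V^{2} \cdot 6 = 6 V^{2}$)
$b{\left(n,q \right)} = \frac{-52 + n}{177 + q}$
$\frac{1}{I{\left(-188 \right)} + b{\left(-227,N{\left(-14 \right)} \right)}} = \frac{1}{6 \left(-188\right)^{2} + \frac{-52 - 227}{177 - 12}} = \frac{1}{6 \cdot 35344 + \frac{1}{165} \left(-279\right)} = \frac{1}{212064 + \frac{1}{165} \left(-279\right)} = \frac{1}{212064 - \frac{93}{55}} = \frac{1}{\frac{11663427}{55}} = \frac{55}{11663427}$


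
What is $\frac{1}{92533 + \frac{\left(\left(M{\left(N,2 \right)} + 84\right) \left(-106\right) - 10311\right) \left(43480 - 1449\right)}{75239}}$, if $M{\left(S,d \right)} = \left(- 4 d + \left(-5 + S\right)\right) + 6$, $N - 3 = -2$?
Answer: $\frac{75239}{6181196438} \approx 1.2172 \cdot 10^{-5}$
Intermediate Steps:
$N = 1$ ($N = 3 - 2 = 1$)
$M{\left(S,d \right)} = 1 + S - 4 d$ ($M{\left(S,d \right)} = \left(-5 + S - 4 d\right) + 6 = 1 + S - 4 d$)
$\frac{1}{92533 + \frac{\left(\left(M{\left(N,2 \right)} + 84\right) \left(-106\right) - 10311\right) \left(43480 - 1449\right)}{75239}} = \frac{1}{92533 + \frac{\left(\left(\left(1 + 1 - 8\right) + 84\right) \left(-106\right) - 10311\right) \left(43480 - 1449\right)}{75239}} = \frac{1}{92533 + \left(\left(\left(1 + 1 - 8\right) + 84\right) \left(-106\right) - 10311\right) 42031 \cdot \frac{1}{75239}} = \frac{1}{92533 + \left(\left(-6 + 84\right) \left(-106\right) - 10311\right) 42031 \cdot \frac{1}{75239}} = \frac{1}{92533 + \left(78 \left(-106\right) - 10311\right) 42031 \cdot \frac{1}{75239}} = \frac{1}{92533 + \left(-8268 - 10311\right) 42031 \cdot \frac{1}{75239}} = \frac{1}{92533 + \left(-18579\right) 42031 \cdot \frac{1}{75239}} = \frac{1}{92533 - \frac{780893949}{75239}} = \frac{1}{\frac{6181196438}{75239}} = \frac{75239}{6181196438}$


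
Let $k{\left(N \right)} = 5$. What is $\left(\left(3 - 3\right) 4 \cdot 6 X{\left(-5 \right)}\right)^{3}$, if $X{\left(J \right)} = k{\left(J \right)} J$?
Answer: $0$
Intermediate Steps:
$X{\left(J \right)} = 5 J$
$\left(\left(3 - 3\right) 4 \cdot 6 X{\left(-5 \right)}\right)^{3} = \left(\left(3 - 3\right) 4 \cdot 6 \cdot 5 \left(-5\right)\right)^{3} = \left(0 \cdot 4 \cdot 6 \left(-25\right)\right)^{3} = \left(0 \cdot 6 \left(-25\right)\right)^{3} = \left(0 \left(-25\right)\right)^{3} = 0^{3} = 0$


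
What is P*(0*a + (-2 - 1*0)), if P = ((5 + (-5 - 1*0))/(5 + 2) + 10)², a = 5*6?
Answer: -200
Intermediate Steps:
a = 30
P = 100 (P = ((5 + (-5 + 0))/7 + 10)² = ((5 - 5)*(⅐) + 10)² = (0*(⅐) + 10)² = (0 + 10)² = 10² = 100)
P*(0*a + (-2 - 1*0)) = 100*(0*30 + (-2 - 1*0)) = 100*(0 + (-2 + 0)) = 100*(0 - 2) = 100*(-2) = -200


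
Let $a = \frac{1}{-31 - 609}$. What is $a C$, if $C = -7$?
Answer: $\frac{7}{640} \approx 0.010937$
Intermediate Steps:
$a = - \frac{1}{640}$ ($a = \frac{1}{-640} = - \frac{1}{640} \approx -0.0015625$)
$a C = \left(- \frac{1}{640}\right) \left(-7\right) = \frac{7}{640}$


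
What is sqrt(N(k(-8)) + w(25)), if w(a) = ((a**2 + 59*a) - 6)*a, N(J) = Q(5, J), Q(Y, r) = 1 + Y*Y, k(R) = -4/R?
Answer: 2*sqrt(13094) ≈ 228.86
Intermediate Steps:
Q(Y, r) = 1 + Y**2
N(J) = 26 (N(J) = 1 + 5**2 = 1 + 25 = 26)
w(a) = a*(-6 + a**2 + 59*a) (w(a) = (-6 + a**2 + 59*a)*a = a*(-6 + a**2 + 59*a))
sqrt(N(k(-8)) + w(25)) = sqrt(26 + 25*(-6 + 25**2 + 59*25)) = sqrt(26 + 25*(-6 + 625 + 1475)) = sqrt(26 + 25*2094) = sqrt(26 + 52350) = sqrt(52376) = 2*sqrt(13094)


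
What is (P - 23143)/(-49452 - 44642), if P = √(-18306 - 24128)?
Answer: 23143/94094 - I*√866/13442 ≈ 0.24596 - 0.0021892*I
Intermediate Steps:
P = 7*I*√866 (P = √(-42434) = 7*I*√866 ≈ 206.0*I)
(P - 23143)/(-49452 - 44642) = (7*I*√866 - 23143)/(-49452 - 44642) = (-23143 + 7*I*√866)/(-94094) = (-23143 + 7*I*√866)*(-1/94094) = 23143/94094 - I*√866/13442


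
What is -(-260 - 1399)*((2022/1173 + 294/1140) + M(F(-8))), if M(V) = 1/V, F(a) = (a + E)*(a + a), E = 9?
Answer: 1892267013/594320 ≈ 3183.9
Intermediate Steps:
F(a) = 2*a*(9 + a) (F(a) = (a + 9)*(a + a) = (9 + a)*(2*a) = 2*a*(9 + a))
-(-260 - 1399)*((2022/1173 + 294/1140) + M(F(-8))) = -(-260 - 1399)*((2022/1173 + 294/1140) + 1/(2*(-8)*(9 - 8))) = -(-1659)*((2022*(1/1173) + 294*(1/1140)) + 1/(2*(-8)*1)) = -(-1659)*((674/391 + 49/190) + 1/(-16)) = -(-1659)*(147219/74290 - 1/16) = -(-1659)*1140607/594320 = -1*(-1892267013/594320) = 1892267013/594320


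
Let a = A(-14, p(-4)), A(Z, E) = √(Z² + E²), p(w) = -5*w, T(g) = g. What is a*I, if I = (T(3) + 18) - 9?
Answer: 24*√149 ≈ 292.96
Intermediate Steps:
A(Z, E) = √(E² + Z²)
a = 2*√149 (a = √((-5*(-4))² + (-14)²) = √(20² + 196) = √(400 + 196) = √596 = 2*√149 ≈ 24.413)
I = 12 (I = (3 + 18) - 9 = 21 - 9 = 12)
a*I = (2*√149)*12 = 24*√149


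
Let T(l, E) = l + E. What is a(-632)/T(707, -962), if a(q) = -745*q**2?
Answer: 59514176/51 ≈ 1.1669e+6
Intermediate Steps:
T(l, E) = E + l
a(-632)/T(707, -962) = (-745*(-632)**2)/(-962 + 707) = -745*399424/(-255) = -297570880*(-1/255) = 59514176/51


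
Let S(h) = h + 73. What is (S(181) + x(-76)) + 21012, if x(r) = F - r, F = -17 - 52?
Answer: 21273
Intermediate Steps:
F = -69
S(h) = 73 + h
x(r) = -69 - r
(S(181) + x(-76)) + 21012 = ((73 + 181) + (-69 - 1*(-76))) + 21012 = (254 + (-69 + 76)) + 21012 = (254 + 7) + 21012 = 261 + 21012 = 21273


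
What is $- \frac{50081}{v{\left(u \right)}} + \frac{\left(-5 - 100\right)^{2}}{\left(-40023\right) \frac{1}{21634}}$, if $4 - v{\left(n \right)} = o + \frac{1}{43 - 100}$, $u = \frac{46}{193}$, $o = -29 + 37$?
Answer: $\frac{6678607249}{1009469} \approx 6616.0$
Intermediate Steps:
$o = 8$
$u = \frac{46}{193}$ ($u = 46 \cdot \frac{1}{193} = \frac{46}{193} \approx 0.23834$)
$v{\left(n \right)} = - \frac{227}{57}$ ($v{\left(n \right)} = 4 - \left(8 + \frac{1}{43 - 100}\right) = 4 - \left(8 + \frac{1}{-57}\right) = 4 - \left(8 - \frac{1}{57}\right) = 4 - \frac{455}{57} = - \frac{227}{57}$)
$- \frac{50081}{v{\left(u \right)}} + \frac{\left(-5 - 100\right)^{2}}{\left(-40023\right) \frac{1}{21634}} = - \frac{50081}{- \frac{227}{57}} + \frac{\left(-5 - 100\right)^{2}}{\left(-40023\right) \frac{1}{21634}} = \left(-50081\right) \left(- \frac{57}{227}\right) + \frac{\left(-105\right)^{2}}{\left(-40023\right) \frac{1}{21634}} = \frac{2854617}{227} + \frac{11025}{- \frac{40023}{21634}} = \frac{2854617}{227} + 11025 \left(- \frac{21634}{40023}\right) = \frac{2854617}{227} - \frac{26501650}{4447} = \frac{6678607249}{1009469}$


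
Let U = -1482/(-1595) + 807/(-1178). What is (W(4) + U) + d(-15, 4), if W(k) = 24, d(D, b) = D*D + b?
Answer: 475822861/1878910 ≈ 253.24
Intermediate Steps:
d(D, b) = b + D² (d(D, b) = D² + b = b + D²)
U = 458631/1878910 (U = -1482*(-1/1595) + 807*(-1/1178) = 1482/1595 - 807/1178 = 458631/1878910 ≈ 0.24409)
(W(4) + U) + d(-15, 4) = (24 + 458631/1878910) + (4 + (-15)²) = 45552471/1878910 + (4 + 225) = 45552471/1878910 + 229 = 475822861/1878910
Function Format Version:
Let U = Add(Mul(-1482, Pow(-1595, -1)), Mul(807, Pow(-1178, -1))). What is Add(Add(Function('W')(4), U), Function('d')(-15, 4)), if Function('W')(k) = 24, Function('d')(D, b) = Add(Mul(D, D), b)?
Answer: Rational(475822861, 1878910) ≈ 253.24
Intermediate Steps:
Function('d')(D, b) = Add(b, Pow(D, 2)) (Function('d')(D, b) = Add(Pow(D, 2), b) = Add(b, Pow(D, 2)))
U = Rational(458631, 1878910) (U = Add(Mul(-1482, Rational(-1, 1595)), Mul(807, Rational(-1, 1178))) = Add(Rational(1482, 1595), Rational(-807, 1178)) = Rational(458631, 1878910) ≈ 0.24409)
Add(Add(Function('W')(4), U), Function('d')(-15, 4)) = Add(Add(24, Rational(458631, 1878910)), Add(4, Pow(-15, 2))) = Add(Rational(45552471, 1878910), Add(4, 225)) = Add(Rational(45552471, 1878910), 229) = Rational(475822861, 1878910)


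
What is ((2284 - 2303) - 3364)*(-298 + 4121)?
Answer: -12933209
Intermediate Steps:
((2284 - 2303) - 3364)*(-298 + 4121) = (-19 - 3364)*3823 = -3383*3823 = -12933209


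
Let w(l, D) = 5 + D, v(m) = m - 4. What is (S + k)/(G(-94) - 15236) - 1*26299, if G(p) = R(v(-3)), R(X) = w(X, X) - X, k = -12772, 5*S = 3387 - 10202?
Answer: -400545934/15231 ≈ -26298.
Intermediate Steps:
v(m) = -4 + m
S = -1363 (S = (3387 - 10202)/5 = (1/5)*(-6815) = -1363)
R(X) = 5 (R(X) = (5 + X) - X = 5)
G(p) = 5
(S + k)/(G(-94) - 15236) - 1*26299 = (-1363 - 12772)/(5 - 15236) - 1*26299 = -14135/(-15231) - 26299 = -14135*(-1/15231) - 26299 = 14135/15231 - 26299 = -400545934/15231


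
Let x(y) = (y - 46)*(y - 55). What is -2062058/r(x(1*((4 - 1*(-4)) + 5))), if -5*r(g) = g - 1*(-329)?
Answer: 2062058/343 ≈ 6011.8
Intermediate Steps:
x(y) = (-55 + y)*(-46 + y) (x(y) = (-46 + y)*(-55 + y) = (-55 + y)*(-46 + y))
r(g) = -329/5 - g/5 (r(g) = -(g - 1*(-329))/5 = -(g + 329)/5 = -(329 + g)/5 = -329/5 - g/5)
-2062058/r(x(1*((4 - 1*(-4)) + 5))) = -2062058/(-329/5 - (2530 + (1*((4 - 1*(-4)) + 5))² - 101*((4 - 1*(-4)) + 5))/5) = -2062058/(-329/5 - (2530 + (1*((4 + 4) + 5))² - 101*((4 + 4) + 5))/5) = -2062058/(-329/5 - (2530 + (1*(8 + 5))² - 101*(8 + 5))/5) = -2062058/(-329/5 - (2530 + (1*13)² - 101*13)/5) = -2062058/(-329/5 - (2530 + 13² - 101*13)/5) = -2062058/(-329/5 - (2530 + 169 - 1313)/5) = -2062058/(-329/5 - ⅕*1386) = -2062058/(-329/5 - 1386/5) = -2062058/(-343) = -2062058*(-1/343) = 2062058/343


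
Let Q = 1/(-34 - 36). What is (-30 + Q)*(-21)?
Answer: 6303/10 ≈ 630.30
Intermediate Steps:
Q = -1/70 (Q = 1/(-70) = -1/70 ≈ -0.014286)
(-30 + Q)*(-21) = (-30 - 1/70)*(-21) = -2101/70*(-21) = 6303/10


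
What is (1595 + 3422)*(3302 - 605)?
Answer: 13530849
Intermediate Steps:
(1595 + 3422)*(3302 - 605) = 5017*2697 = 13530849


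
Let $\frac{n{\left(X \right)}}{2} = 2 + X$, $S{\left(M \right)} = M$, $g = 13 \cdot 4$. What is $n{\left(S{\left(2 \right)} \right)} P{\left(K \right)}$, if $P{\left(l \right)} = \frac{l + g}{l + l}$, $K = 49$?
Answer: $\frac{404}{49} \approx 8.2449$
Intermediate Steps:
$g = 52$
$n{\left(X \right)} = 4 + 2 X$ ($n{\left(X \right)} = 2 \left(2 + X\right) = 4 + 2 X$)
$P{\left(l \right)} = \frac{52 + l}{2 l}$ ($P{\left(l \right)} = \frac{l + 52}{l + l} = \frac{52 + l}{2 l}$)
$n{\left(S{\left(2 \right)} \right)} P{\left(K \right)} = \left(4 + 2 \cdot 2\right) \frac{52 + 49}{2 \cdot 49} = \left(4 + 4\right) \frac{1}{2} \cdot \frac{1}{49} \cdot 101 = 8 \cdot \frac{101}{98} = \frac{404}{49}$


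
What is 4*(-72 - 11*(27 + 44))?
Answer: -3412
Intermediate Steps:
4*(-72 - 11*(27 + 44)) = 4*(-72 - 11*71) = 4*(-72 - 781) = 4*(-853) = -3412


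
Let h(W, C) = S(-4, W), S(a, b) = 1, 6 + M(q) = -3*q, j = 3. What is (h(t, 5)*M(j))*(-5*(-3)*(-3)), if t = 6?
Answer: 675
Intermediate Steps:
M(q) = -6 - 3*q
h(W, C) = 1
(h(t, 5)*M(j))*(-5*(-3)*(-3)) = (1*(-6 - 3*3))*(-5*(-3)*(-3)) = (1*(-6 - 9))*(15*(-3)) = (1*(-15))*(-45) = -15*(-45) = 675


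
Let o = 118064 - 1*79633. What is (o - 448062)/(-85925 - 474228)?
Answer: 409631/560153 ≈ 0.73128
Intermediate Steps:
o = 38431 (o = 118064 - 79633 = 38431)
(o - 448062)/(-85925 - 474228) = (38431 - 448062)/(-85925 - 474228) = -409631/(-560153) = -409631*(-1/560153) = 409631/560153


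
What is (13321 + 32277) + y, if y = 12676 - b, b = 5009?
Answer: 53265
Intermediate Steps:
y = 7667 (y = 12676 - 1*5009 = 12676 - 5009 = 7667)
(13321 + 32277) + y = (13321 + 32277) + 7667 = 45598 + 7667 = 53265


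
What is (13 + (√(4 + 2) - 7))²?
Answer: (6 + √6)² ≈ 71.394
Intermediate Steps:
(13 + (√(4 + 2) - 7))² = (13 + (√6 - 7))² = (13 + (-7 + √6))² = (6 + √6)²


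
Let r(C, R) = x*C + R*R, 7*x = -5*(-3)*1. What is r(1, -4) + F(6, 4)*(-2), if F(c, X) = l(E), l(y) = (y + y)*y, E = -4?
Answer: -321/7 ≈ -45.857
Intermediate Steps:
l(y) = 2*y² (l(y) = (2*y)*y = 2*y²)
F(c, X) = 32 (F(c, X) = 2*(-4)² = 2*16 = 32)
x = 15/7 (x = (-5*(-3)*1)/7 = (15*1)/7 = (⅐)*15 = 15/7 ≈ 2.1429)
r(C, R) = R² + 15*C/7 (r(C, R) = 15*C/7 + R*R = 15*C/7 + R² = R² + 15*C/7)
r(1, -4) + F(6, 4)*(-2) = ((-4)² + (15/7)*1) + 32*(-2) = (16 + 15/7) - 64 = 127/7 - 64 = -321/7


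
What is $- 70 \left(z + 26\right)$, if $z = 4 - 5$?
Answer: $-1750$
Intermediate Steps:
$z = -1$
$- 70 \left(z + 26\right) = - 70 \left(-1 + 26\right) = \left(-70\right) 25 = -1750$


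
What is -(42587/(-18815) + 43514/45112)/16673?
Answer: 551234417/7075873477220 ≈ 7.7903e-5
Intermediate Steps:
-(42587/(-18815) + 43514/45112)/16673 = -(42587*(-1/18815) + 43514*(1/45112))/16673 = -(-42587/18815 + 21757/22556)/16673 = -(-551234417)/(424391140*16673) = -1*(-551234417/7075873477220) = 551234417/7075873477220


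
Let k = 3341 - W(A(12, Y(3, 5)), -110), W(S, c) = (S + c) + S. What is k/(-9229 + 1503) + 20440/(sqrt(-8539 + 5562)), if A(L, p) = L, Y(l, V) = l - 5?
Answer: -3427/7726 - 20440*I*sqrt(2977)/2977 ≈ -0.44357 - 374.62*I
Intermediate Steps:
Y(l, V) = -5 + l
W(S, c) = c + 2*S
k = 3427 (k = 3341 - (-110 + 2*12) = 3341 - (-110 + 24) = 3341 - 1*(-86) = 3341 + 86 = 3427)
k/(-9229 + 1503) + 20440/(sqrt(-8539 + 5562)) = 3427/(-9229 + 1503) + 20440/(sqrt(-8539 + 5562)) = 3427/(-7726) + 20440/(sqrt(-2977)) = 3427*(-1/7726) + 20440/((I*sqrt(2977))) = -3427/7726 + 20440*(-I*sqrt(2977)/2977) = -3427/7726 - 20440*I*sqrt(2977)/2977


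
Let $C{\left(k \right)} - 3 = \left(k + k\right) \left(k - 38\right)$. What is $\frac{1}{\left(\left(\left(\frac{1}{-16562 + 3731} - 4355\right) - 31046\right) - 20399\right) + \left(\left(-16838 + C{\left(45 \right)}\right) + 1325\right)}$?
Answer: $- \frac{12831}{906895081} \approx -1.4148 \cdot 10^{-5}$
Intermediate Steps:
$C{\left(k \right)} = 3 + 2 k \left(-38 + k\right)$ ($C{\left(k \right)} = 3 + \left(k + k\right) \left(k - 38\right) = 3 + 2 k \left(-38 + k\right)$)
$\frac{1}{\left(\left(\left(\frac{1}{-16562 + 3731} - 4355\right) - 31046\right) - 20399\right) + \left(\left(-16838 + C{\left(45 \right)}\right) + 1325\right)} = \frac{1}{\left(\left(\left(\frac{1}{-16562 + 3731} - 4355\right) - 31046\right) - 20399\right) + \left(\left(-16838 + \left(3 - 3420 + 2 \cdot 45^{2}\right)\right) + 1325\right)} = \frac{1}{\left(\left(\left(\frac{1}{-12831} - 4355\right) - 31046\right) - 20399\right) + \left(\left(-16838 + \left(3 - 3420 + 2 \cdot 2025\right)\right) + 1325\right)} = \frac{1}{\left(\left(\left(- \frac{1}{12831} - 4355\right) - 31046\right) - 20399\right) + \left(\left(-16838 + \left(3 - 3420 + 4050\right)\right) + 1325\right)} = \frac{1}{\left(\left(- \frac{55879006}{12831} - 31046\right) - 20399\right) + \left(\left(-16838 + 633\right) + 1325\right)} = \frac{1}{\left(- \frac{454230232}{12831} - 20399\right) + \left(-16205 + 1325\right)} = \frac{1}{- \frac{715969801}{12831} - 14880} = \frac{1}{- \frac{906895081}{12831}} = - \frac{12831}{906895081}$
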